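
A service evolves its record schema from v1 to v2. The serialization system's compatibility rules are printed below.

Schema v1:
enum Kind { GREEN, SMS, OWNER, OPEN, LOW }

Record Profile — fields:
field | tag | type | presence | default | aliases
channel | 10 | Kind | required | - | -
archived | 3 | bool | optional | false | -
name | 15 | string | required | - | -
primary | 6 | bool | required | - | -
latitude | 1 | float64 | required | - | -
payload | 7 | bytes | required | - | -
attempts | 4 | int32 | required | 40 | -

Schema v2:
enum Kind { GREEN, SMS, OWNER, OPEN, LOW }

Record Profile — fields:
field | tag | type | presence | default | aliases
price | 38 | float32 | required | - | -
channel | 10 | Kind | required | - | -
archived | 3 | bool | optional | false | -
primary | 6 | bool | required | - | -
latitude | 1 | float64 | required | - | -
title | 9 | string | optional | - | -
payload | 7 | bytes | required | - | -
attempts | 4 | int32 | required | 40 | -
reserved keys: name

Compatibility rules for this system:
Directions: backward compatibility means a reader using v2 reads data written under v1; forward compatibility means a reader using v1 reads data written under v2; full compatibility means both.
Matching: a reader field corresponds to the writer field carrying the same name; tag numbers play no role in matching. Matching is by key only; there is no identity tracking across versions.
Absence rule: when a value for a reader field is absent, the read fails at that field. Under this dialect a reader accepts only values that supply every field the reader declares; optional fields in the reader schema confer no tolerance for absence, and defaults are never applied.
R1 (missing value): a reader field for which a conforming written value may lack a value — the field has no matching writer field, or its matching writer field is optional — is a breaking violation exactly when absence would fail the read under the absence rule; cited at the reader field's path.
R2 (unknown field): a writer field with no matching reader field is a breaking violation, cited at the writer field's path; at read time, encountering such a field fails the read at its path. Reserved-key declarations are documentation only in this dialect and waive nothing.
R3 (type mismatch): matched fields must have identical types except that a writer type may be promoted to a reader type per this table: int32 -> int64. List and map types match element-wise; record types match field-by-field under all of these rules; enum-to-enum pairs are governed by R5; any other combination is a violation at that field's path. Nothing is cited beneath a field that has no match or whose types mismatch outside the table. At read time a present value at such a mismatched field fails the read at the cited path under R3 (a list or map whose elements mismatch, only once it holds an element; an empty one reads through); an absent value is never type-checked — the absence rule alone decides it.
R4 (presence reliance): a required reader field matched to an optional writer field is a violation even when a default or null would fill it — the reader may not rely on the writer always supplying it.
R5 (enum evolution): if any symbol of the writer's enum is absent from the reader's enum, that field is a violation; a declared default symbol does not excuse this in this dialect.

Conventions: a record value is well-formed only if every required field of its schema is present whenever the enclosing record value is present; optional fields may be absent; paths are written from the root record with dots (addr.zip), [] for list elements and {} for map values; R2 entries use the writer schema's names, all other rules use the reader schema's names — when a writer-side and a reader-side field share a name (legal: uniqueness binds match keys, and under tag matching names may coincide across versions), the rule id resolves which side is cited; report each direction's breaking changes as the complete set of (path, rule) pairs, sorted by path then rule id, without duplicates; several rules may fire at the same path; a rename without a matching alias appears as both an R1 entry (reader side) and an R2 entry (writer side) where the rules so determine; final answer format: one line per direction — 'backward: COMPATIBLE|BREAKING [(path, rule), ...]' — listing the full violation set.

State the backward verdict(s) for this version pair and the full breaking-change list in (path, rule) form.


each type pair in Profile: writer, then reader
backward on Profile — v2 reading data written by v1:
  price: no writer match
  channel <- channel (Kind -> Kind, writer required)
  archived <- archived (bool -> bool, writer optional)
  primary <- primary (bool -> bool, writer required)
  latitude <- latitude (float64 -> float64, writer required)
  title: no writer match
  payload <- payload (bytes -> bytes, writer required)
  attempts <- attempts (int32 -> int32, writer required)
  leftover writer field: name
  breaking: (archived, R1)
  breaking: (name, R2)
  breaking: (price, R1)
  breaking: (title, R1)
  => backward verdict for Profile: BREAKING, 4 violation(s)

backward: BREAKING [(archived, R1), (name, R2), (price, R1), (title, R1)]


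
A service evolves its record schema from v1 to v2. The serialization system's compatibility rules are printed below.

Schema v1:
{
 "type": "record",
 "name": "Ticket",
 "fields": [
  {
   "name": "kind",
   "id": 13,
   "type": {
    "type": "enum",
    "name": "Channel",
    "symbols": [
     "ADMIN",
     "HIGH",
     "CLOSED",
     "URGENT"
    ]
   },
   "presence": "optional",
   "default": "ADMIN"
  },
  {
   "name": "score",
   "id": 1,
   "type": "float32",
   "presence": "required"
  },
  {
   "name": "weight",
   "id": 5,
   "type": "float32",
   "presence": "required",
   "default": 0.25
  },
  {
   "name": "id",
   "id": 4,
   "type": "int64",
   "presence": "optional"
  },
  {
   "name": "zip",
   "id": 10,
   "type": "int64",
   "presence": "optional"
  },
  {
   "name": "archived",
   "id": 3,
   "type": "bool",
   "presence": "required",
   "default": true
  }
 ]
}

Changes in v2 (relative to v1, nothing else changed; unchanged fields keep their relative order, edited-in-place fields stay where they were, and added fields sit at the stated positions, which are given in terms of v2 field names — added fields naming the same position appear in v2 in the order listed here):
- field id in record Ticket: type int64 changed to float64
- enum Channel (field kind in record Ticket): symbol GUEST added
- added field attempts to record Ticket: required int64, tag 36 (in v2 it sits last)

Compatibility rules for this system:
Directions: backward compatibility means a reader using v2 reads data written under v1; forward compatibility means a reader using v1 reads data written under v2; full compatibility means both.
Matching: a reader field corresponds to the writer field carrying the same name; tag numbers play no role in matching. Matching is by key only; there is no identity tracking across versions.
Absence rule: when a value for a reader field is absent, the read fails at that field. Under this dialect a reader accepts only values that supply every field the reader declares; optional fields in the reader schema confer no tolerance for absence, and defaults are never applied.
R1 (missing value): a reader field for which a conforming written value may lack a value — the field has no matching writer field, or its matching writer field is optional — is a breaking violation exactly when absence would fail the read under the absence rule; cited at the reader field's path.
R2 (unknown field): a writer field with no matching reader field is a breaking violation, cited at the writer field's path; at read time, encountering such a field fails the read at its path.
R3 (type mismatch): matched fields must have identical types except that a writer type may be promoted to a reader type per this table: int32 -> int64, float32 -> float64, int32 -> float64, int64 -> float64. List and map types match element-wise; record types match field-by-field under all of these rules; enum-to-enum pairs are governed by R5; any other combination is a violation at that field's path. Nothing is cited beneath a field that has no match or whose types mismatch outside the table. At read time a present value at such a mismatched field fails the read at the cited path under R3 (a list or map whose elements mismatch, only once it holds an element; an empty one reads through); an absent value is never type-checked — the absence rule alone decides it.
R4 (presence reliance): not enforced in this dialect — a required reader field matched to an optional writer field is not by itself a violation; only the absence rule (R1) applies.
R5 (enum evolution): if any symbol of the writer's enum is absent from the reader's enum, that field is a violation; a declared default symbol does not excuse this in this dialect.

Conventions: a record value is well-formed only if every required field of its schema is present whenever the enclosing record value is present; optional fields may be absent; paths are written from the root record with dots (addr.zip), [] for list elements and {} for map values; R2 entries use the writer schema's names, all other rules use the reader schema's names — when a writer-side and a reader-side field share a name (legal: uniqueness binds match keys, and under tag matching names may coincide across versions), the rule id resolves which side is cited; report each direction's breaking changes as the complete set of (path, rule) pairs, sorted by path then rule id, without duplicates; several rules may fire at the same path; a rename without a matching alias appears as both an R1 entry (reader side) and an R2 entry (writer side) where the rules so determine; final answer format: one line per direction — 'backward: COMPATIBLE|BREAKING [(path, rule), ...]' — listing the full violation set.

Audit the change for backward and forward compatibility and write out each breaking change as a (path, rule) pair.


backward: BREAKING [(attempts, R1), (id, R1), (kind, R1), (zip, R1)]; forward: BREAKING [(attempts, R2), (id, R1), (id, R3), (kind, R1), (kind, R5), (zip, R1)]

each type pair in Ticket: writer, then reader
backward for Ticket (reader v2, writer v1):
  writer optional, Channel -> Channel: reader kind maps from writer kind
  writer required, float32 -> float32: reader score maps from writer score
  writer required, float32 -> float32: reader weight maps from writer weight
  writer optional, int64 -> float64: reader id maps from writer id
  writer optional, int64 -> int64: reader zip maps from writer zip
  writer required, bool -> bool: reader archived maps from writer archived
  attempts has no writer counterpart
  R1 fires at attempts
  R1 fires at id
  R1 fires at kind
  R1 fires at zip
  => backward verdict for Ticket: BREAKING, 4 violation(s)
forward for Ticket (reader v1, writer v2):
  writer optional, Channel -> Channel: reader kind maps from writer kind
  writer required, float32 -> float32: reader score maps from writer score
  writer required, float32 -> float32: reader weight maps from writer weight
  writer optional, float64 -> int64: reader id maps from writer id
  writer optional, int64 -> int64: reader zip maps from writer zip
  writer required, bool -> bool: reader archived maps from writer archived
  writer field attempts has no reader counterpart
  R2 fires at attempts
  R1 fires at id
  R3 fires at id
  R1 fires at kind
  R5 fires at kind
  R1 fires at zip
  => forward verdict for Ticket: BREAKING, 6 violation(s)


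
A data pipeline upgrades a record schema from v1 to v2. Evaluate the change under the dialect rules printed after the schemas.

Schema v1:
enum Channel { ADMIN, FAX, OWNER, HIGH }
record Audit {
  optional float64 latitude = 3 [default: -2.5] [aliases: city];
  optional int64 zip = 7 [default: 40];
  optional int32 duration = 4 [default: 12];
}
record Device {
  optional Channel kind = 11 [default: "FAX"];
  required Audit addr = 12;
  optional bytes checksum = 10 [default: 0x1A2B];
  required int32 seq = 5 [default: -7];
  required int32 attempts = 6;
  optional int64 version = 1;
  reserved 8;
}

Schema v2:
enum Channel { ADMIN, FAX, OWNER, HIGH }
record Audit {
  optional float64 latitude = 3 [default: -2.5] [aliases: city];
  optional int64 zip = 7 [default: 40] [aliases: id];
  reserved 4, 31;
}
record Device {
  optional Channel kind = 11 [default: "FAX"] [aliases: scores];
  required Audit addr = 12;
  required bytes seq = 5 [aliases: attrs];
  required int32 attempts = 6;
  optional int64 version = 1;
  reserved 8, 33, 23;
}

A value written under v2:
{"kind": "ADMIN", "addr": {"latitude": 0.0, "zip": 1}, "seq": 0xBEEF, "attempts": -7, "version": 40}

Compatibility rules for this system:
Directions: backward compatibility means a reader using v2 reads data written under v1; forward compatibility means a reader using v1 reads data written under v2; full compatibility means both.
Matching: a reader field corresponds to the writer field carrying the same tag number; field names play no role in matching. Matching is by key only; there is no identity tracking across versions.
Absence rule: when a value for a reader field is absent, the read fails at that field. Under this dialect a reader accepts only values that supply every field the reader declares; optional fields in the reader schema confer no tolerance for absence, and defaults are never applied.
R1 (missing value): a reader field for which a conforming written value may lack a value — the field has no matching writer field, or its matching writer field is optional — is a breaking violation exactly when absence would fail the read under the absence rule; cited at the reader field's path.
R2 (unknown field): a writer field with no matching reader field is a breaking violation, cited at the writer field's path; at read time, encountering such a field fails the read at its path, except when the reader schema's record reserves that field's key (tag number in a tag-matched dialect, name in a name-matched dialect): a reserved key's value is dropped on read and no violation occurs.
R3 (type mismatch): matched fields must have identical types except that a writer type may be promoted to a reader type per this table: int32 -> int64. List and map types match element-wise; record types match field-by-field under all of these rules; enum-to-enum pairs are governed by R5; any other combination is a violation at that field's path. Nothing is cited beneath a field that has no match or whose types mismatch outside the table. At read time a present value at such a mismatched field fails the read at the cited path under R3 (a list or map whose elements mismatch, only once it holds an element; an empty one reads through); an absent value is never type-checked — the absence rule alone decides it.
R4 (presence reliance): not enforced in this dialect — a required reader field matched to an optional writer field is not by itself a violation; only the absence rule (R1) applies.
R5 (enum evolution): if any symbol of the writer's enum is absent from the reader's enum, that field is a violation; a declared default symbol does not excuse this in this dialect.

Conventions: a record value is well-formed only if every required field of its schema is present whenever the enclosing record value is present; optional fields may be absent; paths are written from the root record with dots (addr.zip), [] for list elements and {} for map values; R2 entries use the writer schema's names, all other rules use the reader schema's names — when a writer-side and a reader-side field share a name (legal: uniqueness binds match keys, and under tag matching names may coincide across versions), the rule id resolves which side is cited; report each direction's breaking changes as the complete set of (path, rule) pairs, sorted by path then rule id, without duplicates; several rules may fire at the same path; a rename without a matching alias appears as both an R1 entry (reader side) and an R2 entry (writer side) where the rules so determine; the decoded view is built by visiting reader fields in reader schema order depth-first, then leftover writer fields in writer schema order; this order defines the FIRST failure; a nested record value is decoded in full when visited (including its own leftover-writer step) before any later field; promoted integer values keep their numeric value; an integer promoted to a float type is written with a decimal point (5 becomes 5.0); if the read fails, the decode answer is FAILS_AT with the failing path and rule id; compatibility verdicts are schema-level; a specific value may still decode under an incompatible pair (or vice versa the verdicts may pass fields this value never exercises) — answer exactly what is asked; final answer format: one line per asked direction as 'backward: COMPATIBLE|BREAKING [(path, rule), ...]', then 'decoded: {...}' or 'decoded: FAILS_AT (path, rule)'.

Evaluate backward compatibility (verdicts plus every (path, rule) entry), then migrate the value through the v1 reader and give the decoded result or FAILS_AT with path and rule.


backward: BREAKING [(addr.latitude, R1), (addr.zip, R1), (checksum, R2), (kind, R1), (seq, R3), (version, R1)]; decoded: FAILS_AT (addr.duration, R1)

arrows below run writer -> reader for Device
backward for Device (reader v2, writer v1):
  writer optional, Channel -> Channel: reader kind maps from writer kind
  writer required, Audit -> Audit: reader addr maps from writer addr
  writer required, int32 -> bytes: reader seq maps from writer seq
  writer required, int32 -> int32: reader attempts maps from writer attempts
  writer optional, int64 -> int64: reader version maps from writer version
  writer field checksum has no reader counterpart
  writer optional, float64 -> float64: reader addr.latitude maps from writer addr.latitude
  writer optional, int64 -> int64: reader addr.zip maps from writer addr.zip
  writer field addr.duration has no reader counterpart
  breaking: (addr.latitude, R1)
  breaking: (addr.zip, R1)
  breaking: (checksum, R2)
  breaking: (kind, R1)
  breaking: (seq, R3)
  breaking: (version, R1)
  => backward verdict for Device: BREAKING, 6 violation(s)
migrating the Device value to v1:
  kind := "ADMIN"
  addr.latitude := 0.0
  addr.zip := 1
  read fails at addr.duration under R1 (no fill)
  => FAILS_AT (addr.duration, R1)


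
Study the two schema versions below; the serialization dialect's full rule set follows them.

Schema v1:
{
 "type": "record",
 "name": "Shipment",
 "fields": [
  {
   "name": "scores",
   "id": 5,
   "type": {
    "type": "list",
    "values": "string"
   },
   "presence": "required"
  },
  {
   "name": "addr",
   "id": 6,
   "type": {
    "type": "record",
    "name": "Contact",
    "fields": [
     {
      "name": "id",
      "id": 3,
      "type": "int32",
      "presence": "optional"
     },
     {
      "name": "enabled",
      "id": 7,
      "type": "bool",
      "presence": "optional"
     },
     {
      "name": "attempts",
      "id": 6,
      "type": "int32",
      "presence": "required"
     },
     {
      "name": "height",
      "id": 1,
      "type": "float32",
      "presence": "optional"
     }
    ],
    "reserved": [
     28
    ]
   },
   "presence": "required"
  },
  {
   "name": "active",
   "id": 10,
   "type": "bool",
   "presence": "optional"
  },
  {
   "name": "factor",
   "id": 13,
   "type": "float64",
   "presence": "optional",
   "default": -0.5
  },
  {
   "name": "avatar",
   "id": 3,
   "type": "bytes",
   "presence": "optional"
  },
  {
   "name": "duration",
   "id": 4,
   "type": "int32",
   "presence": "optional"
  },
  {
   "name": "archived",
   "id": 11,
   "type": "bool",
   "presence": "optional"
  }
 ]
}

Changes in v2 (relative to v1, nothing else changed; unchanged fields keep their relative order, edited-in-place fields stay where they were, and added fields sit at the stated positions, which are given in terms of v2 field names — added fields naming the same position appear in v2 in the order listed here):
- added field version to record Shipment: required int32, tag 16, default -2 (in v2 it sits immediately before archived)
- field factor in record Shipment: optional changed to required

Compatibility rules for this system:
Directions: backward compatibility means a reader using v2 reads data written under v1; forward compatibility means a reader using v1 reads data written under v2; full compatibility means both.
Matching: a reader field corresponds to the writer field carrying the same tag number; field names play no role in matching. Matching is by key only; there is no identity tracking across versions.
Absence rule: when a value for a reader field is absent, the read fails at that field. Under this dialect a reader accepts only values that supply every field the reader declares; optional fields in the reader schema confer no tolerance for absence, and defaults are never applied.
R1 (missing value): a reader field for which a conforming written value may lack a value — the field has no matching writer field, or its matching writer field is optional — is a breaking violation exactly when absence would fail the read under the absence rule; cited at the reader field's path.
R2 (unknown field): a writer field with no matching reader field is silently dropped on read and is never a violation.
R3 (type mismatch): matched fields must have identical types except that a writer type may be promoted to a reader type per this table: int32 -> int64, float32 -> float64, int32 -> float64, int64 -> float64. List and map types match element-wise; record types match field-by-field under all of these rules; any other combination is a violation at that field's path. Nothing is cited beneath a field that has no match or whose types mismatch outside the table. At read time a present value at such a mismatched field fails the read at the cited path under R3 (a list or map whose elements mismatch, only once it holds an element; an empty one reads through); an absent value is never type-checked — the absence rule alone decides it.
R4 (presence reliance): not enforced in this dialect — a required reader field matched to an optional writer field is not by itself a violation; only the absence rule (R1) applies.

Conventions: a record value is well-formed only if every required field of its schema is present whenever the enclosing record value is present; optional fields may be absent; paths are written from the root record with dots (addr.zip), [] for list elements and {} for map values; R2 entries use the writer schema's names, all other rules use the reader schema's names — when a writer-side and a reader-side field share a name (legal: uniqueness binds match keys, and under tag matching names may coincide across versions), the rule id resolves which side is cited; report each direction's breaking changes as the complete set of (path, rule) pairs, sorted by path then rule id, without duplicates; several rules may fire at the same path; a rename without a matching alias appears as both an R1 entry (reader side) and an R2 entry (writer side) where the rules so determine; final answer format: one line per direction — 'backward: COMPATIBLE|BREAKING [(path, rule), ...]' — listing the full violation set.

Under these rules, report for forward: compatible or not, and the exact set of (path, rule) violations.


the writer's type comes first in each Shipment pair
forward on Shipment — v1 reading data written by v2:
  scores: paired with writer scores (list<string> -> list<string>; writer required)
  addr: paired with writer addr (Contact -> Contact; writer required)
  active: paired with writer active (bool -> bool; writer optional)
  factor: paired with writer factor (float64 -> float64; writer required)
  avatar: paired with writer avatar (bytes -> bytes; writer optional)
  duration: paired with writer duration (int32 -> int32; writer optional)
  archived: paired with writer archived (bool -> bool; writer optional)
  leftover writer field: version
  addr.id: paired with writer addr.id (int32 -> int32; writer optional)
  addr.enabled: paired with writer addr.enabled (bool -> bool; writer optional)
  addr.attempts: paired with writer addr.attempts (int32 -> int32; writer required)
  addr.height: paired with writer addr.height (float32 -> float32; writer optional)
  breaking: (active, R1)
  breaking: (addr.enabled, R1)
  breaking: (addr.height, R1)
  breaking: (addr.id, R1)
  breaking: (archived, R1)
  breaking: (avatar, R1)
  breaking: (duration, R1)
  => forward: BREAKING (7)
the other Shipment changes do not affect what is asked:
  added field version to record Shipment: required int32, tag 16, default -2 (in v2 it sits immediately before archived) -> fires only in the backward direction of Shipment, which is not asked here

forward: BREAKING [(active, R1), (addr.enabled, R1), (addr.height, R1), (addr.id, R1), (archived, R1), (avatar, R1), (duration, R1)]


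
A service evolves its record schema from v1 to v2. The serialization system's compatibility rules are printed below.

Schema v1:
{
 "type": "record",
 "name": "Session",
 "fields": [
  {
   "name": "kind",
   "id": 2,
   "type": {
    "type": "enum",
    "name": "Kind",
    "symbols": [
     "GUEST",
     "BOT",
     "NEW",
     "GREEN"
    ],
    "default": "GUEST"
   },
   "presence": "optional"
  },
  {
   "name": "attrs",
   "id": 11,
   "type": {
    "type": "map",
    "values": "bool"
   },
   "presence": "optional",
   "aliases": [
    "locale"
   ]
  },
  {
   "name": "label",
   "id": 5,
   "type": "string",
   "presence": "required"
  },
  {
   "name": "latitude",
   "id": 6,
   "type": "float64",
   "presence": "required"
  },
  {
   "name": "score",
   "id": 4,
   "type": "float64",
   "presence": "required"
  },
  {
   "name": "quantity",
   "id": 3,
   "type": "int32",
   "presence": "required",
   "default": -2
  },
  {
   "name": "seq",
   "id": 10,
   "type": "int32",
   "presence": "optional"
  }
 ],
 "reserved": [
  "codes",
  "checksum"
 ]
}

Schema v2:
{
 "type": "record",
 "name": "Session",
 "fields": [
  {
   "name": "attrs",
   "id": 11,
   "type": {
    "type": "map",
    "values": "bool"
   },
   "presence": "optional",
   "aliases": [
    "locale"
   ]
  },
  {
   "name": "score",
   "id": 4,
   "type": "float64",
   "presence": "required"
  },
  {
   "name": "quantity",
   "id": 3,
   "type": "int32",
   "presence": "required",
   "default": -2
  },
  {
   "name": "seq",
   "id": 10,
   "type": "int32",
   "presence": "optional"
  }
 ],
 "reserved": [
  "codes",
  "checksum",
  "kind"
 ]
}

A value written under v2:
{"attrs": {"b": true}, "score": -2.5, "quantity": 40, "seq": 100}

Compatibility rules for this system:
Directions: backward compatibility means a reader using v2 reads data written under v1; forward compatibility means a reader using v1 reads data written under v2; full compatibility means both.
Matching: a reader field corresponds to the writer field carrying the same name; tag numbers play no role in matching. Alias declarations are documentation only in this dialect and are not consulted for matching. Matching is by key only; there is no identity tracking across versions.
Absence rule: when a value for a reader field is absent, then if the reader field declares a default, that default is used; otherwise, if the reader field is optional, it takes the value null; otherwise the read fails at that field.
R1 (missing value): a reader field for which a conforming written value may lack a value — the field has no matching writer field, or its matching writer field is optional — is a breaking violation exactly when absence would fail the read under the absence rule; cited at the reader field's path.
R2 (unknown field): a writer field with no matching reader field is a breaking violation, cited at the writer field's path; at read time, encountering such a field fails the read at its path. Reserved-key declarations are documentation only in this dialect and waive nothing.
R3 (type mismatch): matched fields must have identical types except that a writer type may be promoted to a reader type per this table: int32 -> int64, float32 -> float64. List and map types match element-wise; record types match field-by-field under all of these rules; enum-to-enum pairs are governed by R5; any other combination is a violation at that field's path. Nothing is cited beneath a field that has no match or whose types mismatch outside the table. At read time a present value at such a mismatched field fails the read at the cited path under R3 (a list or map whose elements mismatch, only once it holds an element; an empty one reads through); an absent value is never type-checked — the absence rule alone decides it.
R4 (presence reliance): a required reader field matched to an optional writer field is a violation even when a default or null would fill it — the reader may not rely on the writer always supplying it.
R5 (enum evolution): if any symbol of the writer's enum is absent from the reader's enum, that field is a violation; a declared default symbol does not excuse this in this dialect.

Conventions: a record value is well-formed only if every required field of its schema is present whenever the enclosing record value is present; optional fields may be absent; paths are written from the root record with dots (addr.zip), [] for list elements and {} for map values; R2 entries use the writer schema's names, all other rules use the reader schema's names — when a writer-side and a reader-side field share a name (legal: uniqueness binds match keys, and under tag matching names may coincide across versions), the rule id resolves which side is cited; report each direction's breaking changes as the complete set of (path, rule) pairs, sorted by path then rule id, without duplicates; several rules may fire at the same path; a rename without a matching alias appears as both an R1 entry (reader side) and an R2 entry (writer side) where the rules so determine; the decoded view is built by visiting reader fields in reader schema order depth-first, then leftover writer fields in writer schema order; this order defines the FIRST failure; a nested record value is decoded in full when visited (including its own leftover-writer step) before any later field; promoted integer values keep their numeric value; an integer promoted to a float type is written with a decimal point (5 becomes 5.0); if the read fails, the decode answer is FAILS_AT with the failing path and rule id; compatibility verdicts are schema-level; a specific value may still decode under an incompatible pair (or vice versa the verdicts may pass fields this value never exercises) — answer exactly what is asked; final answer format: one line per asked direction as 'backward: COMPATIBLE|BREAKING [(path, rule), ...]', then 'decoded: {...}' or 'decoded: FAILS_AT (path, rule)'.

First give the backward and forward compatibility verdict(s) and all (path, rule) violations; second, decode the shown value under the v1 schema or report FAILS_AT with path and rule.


backward: BREAKING [(kind, R2), (label, R2), (latitude, R2)]; forward: BREAKING [(label, R1), (latitude, R1)]; decoded: FAILS_AT (label, R1)

in Session below, arrows point writer -> reader
backward on Session — v2 reading data written by v1:
  map<string, bool> -> map<string, bool>, writer optional: attrs aligns to attrs
  float64 -> float64, writer required: score aligns to score
  int32 -> int32, writer required: quantity aligns to quantity
  int32 -> int32, writer optional: seq aligns to seq
  kind (writer side), unknown to reader
  label (writer side), unknown to reader
  latitude (writer side), unknown to reader
  R2 fires at kind
  R2 fires at label
  R2 fires at latitude
  => backward verdict for Session: BREAKING, 3 violation(s)
forward on Session — v1 reading data written by v2:
  kind has no writer counterpart
  map<string, bool> -> map<string, bool>, writer optional: attrs aligns to attrs
  label has no writer counterpart
  latitude has no writer counterpart
  float64 -> float64, writer required: score aligns to score
  int32 -> int32, writer required: quantity aligns to quantity
  int32 -> int32, writer optional: seq aligns to seq
  R1 fires at label
  R1 fires at latitude
  => forward verdict for Session: BREAKING, 2 violation(s)
migrating the Session value to v1:
  kind := null (missing; optional => null)
  attrs := {"b": true}
  read fails at label under R1 (no fill)
  => FAILS_AT (label, R1)


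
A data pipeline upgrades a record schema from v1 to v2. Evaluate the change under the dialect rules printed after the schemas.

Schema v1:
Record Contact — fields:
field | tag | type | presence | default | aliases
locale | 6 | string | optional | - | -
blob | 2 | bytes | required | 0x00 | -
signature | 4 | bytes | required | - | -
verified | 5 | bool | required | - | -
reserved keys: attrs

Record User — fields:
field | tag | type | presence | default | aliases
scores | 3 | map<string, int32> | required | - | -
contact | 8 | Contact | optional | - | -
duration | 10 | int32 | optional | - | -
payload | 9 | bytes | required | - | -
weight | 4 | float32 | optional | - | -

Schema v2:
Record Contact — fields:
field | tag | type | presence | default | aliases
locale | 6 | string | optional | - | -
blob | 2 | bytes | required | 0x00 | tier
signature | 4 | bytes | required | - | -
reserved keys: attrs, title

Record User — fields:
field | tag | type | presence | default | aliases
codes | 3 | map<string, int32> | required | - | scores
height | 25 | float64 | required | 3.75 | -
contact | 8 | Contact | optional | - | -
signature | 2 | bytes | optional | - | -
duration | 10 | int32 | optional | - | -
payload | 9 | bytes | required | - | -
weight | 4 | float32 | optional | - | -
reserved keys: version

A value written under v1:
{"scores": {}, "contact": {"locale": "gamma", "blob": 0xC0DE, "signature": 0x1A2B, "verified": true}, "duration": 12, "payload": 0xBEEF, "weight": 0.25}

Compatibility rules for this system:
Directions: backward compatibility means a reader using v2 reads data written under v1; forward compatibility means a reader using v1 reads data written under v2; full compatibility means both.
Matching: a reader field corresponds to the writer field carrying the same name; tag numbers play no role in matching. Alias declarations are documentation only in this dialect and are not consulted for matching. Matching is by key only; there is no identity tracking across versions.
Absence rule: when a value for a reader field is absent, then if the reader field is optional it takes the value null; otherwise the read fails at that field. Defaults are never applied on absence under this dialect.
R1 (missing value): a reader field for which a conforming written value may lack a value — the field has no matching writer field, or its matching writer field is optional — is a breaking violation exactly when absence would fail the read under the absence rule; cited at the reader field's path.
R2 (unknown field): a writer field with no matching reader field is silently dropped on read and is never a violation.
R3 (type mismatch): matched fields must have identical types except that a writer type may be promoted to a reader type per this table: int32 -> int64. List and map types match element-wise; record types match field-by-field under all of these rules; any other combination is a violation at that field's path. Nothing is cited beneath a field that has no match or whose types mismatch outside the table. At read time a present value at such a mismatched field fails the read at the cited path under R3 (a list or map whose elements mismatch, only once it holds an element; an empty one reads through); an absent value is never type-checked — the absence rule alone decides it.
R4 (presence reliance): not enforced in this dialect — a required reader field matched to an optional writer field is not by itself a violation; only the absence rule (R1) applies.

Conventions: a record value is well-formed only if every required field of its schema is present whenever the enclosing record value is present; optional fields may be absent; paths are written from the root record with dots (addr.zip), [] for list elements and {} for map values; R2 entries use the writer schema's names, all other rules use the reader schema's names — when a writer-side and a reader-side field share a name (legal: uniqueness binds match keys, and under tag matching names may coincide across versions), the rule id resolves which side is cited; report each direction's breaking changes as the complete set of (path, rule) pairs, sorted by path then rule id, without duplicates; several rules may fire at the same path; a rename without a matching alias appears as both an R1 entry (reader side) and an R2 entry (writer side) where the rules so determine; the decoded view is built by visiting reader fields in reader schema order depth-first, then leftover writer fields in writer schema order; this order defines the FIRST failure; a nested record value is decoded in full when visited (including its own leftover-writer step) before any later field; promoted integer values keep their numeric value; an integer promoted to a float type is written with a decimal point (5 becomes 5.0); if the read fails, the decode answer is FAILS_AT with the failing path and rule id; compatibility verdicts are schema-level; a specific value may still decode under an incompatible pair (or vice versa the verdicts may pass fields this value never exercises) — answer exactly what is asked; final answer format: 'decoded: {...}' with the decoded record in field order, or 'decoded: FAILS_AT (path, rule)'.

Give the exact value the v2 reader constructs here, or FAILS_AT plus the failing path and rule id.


in User below, arrows point writer -> reader
migrating the User value to v2:
  read fails at codes under R1 (no fill)
  => FAILS_AT (codes, R1)
checking off the User differences that do not matter here:
  added field signature to record User: optional bytes, tag 2 (in v2 it sits immediately before duration) -> fires no rule on User under this dialect and leaves the result unchanged
  added field height to record User: required float64, tag 25, default 3.75 (in v2 it sits immediately before contact) -> a verdict-level change on User — the shown value reads the same
  removed field verified from record Contact -> a verdict-level change on User — the shown value reads the same

decoded: FAILS_AT (codes, R1)


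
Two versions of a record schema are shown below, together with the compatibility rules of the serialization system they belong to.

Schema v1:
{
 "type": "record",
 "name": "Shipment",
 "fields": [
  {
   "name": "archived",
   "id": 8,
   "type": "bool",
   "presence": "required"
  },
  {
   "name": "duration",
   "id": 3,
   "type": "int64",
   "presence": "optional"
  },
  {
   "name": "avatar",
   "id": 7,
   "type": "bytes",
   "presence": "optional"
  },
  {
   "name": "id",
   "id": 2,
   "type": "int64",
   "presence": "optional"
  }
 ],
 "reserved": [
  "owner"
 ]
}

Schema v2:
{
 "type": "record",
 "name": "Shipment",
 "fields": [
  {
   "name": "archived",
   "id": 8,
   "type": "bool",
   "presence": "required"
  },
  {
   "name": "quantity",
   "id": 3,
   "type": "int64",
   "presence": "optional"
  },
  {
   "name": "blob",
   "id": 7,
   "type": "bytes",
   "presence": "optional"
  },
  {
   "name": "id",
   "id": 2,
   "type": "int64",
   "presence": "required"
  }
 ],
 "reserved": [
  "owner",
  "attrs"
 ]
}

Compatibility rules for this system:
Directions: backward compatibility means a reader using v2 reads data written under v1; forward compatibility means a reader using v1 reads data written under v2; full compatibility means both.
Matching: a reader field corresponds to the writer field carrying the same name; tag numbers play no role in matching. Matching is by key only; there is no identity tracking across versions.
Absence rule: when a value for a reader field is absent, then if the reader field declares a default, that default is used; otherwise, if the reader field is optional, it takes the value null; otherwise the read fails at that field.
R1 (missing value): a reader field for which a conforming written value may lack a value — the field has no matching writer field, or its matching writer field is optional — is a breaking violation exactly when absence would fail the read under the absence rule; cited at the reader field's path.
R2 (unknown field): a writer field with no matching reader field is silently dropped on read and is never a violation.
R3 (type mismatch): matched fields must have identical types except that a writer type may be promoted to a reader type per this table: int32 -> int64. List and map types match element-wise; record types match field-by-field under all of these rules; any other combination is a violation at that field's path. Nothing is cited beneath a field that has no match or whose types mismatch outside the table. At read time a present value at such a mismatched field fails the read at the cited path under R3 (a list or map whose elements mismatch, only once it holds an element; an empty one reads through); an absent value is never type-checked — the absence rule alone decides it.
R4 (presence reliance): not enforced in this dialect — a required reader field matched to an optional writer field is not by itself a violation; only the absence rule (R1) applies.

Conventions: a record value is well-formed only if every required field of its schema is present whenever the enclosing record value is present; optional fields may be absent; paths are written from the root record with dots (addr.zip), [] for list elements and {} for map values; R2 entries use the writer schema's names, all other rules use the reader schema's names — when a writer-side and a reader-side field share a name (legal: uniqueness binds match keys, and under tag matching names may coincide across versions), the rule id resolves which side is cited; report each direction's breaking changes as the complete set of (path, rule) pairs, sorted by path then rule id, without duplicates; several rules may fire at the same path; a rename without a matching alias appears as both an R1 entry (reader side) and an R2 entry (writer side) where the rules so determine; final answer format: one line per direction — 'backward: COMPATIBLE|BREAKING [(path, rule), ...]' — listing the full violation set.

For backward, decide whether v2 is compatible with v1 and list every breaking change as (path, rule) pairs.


in Shipment below, arrows point writer -> reader
backward on Shipment — v2 reading data written by v1:
  bool -> bool, writer required: archived aligns to archived
  quantity: no writer-side match
  blob: no writer-side match
  int64 -> int64, writer optional: id aligns to id
  writer field duration has no reader counterpart
  writer field avatar has no reader counterpart
  breaking: (id, R1)
  backward on Shipment therefore BREAKING (1)
diffs on Shipment not affecting the asked answer:
  renamed field duration to quantity in record Shipment -> triggers nothing under Shipment's printed rules — same verdict
  renamed field avatar to blob in record Shipment -> triggers nothing under Shipment's printed rules — same verdict

backward: BREAKING [(id, R1)]
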